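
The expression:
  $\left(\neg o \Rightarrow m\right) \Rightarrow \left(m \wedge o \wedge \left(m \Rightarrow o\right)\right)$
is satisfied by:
  {o: False, m: False}
  {m: True, o: True}


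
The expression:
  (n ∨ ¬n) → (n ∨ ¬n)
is always true.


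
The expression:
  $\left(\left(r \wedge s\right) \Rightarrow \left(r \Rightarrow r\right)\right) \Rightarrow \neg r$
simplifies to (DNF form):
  $\neg r$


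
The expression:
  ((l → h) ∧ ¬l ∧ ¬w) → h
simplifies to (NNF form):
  h ∨ l ∨ w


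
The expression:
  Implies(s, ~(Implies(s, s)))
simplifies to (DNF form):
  ~s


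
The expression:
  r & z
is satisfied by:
  {r: True, z: True}


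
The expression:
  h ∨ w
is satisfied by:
  {h: True, w: True}
  {h: True, w: False}
  {w: True, h: False}


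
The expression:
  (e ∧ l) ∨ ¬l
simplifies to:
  e ∨ ¬l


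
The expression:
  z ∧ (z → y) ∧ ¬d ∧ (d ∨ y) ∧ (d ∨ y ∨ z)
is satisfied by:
  {z: True, y: True, d: False}


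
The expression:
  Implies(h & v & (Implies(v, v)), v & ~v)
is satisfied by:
  {h: False, v: False}
  {v: True, h: False}
  {h: True, v: False}


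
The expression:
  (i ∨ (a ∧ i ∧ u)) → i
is always true.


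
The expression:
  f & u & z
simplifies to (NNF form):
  f & u & z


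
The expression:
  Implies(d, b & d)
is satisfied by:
  {b: True, d: False}
  {d: False, b: False}
  {d: True, b: True}


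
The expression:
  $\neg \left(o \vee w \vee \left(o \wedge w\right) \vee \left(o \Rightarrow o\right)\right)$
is never true.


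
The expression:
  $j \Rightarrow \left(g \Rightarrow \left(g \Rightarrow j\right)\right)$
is always true.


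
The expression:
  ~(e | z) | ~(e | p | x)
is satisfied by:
  {p: False, e: False, z: False, x: False}
  {x: True, p: False, e: False, z: False}
  {p: True, x: False, e: False, z: False}
  {x: True, p: True, e: False, z: False}
  {z: True, x: False, p: False, e: False}


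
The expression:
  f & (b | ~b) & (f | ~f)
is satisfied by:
  {f: True}


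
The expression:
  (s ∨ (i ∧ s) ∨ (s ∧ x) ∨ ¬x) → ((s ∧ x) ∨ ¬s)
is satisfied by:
  {x: True, s: False}
  {s: False, x: False}
  {s: True, x: True}


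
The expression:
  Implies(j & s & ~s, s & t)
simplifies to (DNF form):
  True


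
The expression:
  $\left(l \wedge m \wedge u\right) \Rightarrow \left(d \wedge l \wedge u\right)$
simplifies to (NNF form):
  $d \vee \neg l \vee \neg m \vee \neg u$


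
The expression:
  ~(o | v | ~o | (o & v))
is never true.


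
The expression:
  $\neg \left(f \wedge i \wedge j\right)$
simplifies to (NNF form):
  $\neg f \vee \neg i \vee \neg j$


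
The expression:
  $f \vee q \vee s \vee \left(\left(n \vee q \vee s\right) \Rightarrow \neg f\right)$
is always true.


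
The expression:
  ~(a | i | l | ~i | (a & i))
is never true.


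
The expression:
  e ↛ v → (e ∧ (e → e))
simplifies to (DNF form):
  True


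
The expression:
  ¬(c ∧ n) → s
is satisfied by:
  {c: True, s: True, n: True}
  {c: True, s: True, n: False}
  {s: True, n: True, c: False}
  {s: True, n: False, c: False}
  {c: True, n: True, s: False}


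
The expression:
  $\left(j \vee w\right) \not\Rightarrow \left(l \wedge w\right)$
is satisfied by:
  {j: True, w: False, l: False}
  {l: True, j: True, w: False}
  {j: True, w: True, l: False}
  {w: True, l: False, j: False}


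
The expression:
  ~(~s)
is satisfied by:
  {s: True}


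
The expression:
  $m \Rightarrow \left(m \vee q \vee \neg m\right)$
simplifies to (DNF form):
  $\text{True}$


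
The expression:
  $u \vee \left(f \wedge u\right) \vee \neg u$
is always true.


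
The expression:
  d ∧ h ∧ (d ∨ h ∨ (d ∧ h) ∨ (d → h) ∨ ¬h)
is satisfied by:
  {h: True, d: True}


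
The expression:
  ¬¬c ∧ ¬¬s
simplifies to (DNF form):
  c ∧ s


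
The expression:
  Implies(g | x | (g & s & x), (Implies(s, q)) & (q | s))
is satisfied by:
  {q: True, x: False, g: False}
  {q: True, g: True, x: False}
  {q: True, x: True, g: False}
  {q: True, g: True, x: True}
  {g: False, x: False, q: False}


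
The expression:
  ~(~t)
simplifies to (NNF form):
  t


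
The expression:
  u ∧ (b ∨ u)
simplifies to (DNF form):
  u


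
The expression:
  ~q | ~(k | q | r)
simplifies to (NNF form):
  ~q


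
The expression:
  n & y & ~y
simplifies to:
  False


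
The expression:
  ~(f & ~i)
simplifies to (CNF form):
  i | ~f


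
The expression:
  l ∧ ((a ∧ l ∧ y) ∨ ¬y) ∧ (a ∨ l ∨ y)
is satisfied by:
  {a: True, l: True, y: False}
  {l: True, y: False, a: False}
  {a: True, y: True, l: True}


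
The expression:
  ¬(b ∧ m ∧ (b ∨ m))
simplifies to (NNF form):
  ¬b ∨ ¬m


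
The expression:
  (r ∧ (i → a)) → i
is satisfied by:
  {i: True, r: False}
  {r: False, i: False}
  {r: True, i: True}


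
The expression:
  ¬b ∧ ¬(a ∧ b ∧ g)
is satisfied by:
  {b: False}


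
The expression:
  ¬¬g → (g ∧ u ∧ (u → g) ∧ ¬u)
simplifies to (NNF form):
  ¬g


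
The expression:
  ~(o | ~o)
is never true.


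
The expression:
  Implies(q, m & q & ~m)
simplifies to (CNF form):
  ~q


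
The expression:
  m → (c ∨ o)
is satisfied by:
  {o: True, c: True, m: False}
  {o: True, m: False, c: False}
  {c: True, m: False, o: False}
  {c: False, m: False, o: False}
  {o: True, c: True, m: True}
  {o: True, m: True, c: False}
  {c: True, m: True, o: False}


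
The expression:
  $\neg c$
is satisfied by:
  {c: False}


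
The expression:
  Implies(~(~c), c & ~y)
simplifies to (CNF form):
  ~c | ~y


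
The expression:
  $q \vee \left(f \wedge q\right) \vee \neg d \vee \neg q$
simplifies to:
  $\text{True}$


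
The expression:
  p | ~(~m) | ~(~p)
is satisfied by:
  {m: True, p: True}
  {m: True, p: False}
  {p: True, m: False}


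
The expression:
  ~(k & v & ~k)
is always true.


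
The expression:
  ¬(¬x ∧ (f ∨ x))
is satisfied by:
  {x: True, f: False}
  {f: False, x: False}
  {f: True, x: True}


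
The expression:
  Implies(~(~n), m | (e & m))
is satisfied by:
  {m: True, n: False}
  {n: False, m: False}
  {n: True, m: True}


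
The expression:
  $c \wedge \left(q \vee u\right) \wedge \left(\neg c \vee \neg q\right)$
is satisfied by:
  {c: True, u: True, q: False}


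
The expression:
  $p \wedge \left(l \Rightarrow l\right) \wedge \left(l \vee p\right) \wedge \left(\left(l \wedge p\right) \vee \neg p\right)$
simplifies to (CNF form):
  $l \wedge p$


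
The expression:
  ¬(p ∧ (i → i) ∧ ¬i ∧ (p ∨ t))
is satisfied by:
  {i: True, p: False}
  {p: False, i: False}
  {p: True, i: True}


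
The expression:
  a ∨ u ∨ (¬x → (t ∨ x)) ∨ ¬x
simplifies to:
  True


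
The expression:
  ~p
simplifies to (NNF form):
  ~p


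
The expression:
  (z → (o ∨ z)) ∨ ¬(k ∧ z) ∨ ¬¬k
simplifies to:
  True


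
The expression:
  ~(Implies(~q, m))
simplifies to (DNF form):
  ~m & ~q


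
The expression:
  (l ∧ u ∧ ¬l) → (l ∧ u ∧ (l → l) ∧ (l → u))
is always true.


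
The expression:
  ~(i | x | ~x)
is never true.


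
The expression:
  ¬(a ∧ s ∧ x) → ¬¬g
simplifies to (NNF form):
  g ∨ (a ∧ s ∧ x)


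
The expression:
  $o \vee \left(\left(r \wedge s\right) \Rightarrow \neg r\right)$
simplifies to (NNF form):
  $o \vee \neg r \vee \neg s$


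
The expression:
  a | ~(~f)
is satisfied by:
  {a: True, f: True}
  {a: True, f: False}
  {f: True, a: False}


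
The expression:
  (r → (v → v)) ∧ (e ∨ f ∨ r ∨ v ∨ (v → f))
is always true.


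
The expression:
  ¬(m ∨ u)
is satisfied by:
  {u: False, m: False}


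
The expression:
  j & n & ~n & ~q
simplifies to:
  False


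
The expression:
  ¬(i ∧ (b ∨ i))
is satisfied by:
  {i: False}


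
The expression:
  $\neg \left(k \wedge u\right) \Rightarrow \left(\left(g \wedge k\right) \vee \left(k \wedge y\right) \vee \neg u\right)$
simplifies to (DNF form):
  $k \vee \neg u$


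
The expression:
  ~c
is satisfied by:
  {c: False}


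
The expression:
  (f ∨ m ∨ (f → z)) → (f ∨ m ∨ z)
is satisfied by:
  {z: True, m: True, f: True}
  {z: True, m: True, f: False}
  {z: True, f: True, m: False}
  {z: True, f: False, m: False}
  {m: True, f: True, z: False}
  {m: True, f: False, z: False}
  {f: True, m: False, z: False}


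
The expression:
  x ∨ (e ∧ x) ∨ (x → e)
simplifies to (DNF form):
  True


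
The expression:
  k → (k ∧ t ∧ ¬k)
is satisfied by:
  {k: False}


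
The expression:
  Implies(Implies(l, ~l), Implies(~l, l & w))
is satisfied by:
  {l: True}


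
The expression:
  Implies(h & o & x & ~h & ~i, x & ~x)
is always true.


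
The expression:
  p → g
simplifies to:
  g ∨ ¬p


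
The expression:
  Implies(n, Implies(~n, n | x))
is always true.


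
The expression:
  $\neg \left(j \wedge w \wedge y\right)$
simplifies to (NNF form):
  $\neg j \vee \neg w \vee \neg y$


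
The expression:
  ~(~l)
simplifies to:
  l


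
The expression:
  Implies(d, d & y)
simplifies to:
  y | ~d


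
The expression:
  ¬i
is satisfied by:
  {i: False}


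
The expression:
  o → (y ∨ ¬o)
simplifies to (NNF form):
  y ∨ ¬o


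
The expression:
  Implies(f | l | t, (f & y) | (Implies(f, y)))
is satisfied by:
  {y: True, f: False}
  {f: False, y: False}
  {f: True, y: True}


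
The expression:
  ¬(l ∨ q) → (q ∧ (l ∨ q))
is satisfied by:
  {q: True, l: True}
  {q: True, l: False}
  {l: True, q: False}


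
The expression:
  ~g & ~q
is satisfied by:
  {q: False, g: False}


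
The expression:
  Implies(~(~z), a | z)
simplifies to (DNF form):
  True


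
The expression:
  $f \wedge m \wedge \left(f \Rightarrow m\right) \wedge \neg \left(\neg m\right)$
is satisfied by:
  {m: True, f: True}


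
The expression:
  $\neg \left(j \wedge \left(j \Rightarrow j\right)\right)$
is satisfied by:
  {j: False}


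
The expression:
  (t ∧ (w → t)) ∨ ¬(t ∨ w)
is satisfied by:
  {t: True, w: False}
  {w: False, t: False}
  {w: True, t: True}


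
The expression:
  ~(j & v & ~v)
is always true.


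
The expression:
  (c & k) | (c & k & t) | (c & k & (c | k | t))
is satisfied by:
  {c: True, k: True}


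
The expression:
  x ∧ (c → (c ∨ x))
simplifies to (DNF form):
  x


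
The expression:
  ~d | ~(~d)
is always true.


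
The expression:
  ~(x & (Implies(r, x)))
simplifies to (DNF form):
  ~x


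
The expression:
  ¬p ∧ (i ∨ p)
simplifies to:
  i ∧ ¬p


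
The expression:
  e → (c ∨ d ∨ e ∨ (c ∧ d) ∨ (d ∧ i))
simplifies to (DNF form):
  True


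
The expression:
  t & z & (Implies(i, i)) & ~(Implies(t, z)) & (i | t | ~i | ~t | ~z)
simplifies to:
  False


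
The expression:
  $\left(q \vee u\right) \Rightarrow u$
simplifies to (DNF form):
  $u \vee \neg q$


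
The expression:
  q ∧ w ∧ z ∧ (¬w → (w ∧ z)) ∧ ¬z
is never true.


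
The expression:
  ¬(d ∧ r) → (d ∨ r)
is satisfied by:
  {r: True, d: True}
  {r: True, d: False}
  {d: True, r: False}


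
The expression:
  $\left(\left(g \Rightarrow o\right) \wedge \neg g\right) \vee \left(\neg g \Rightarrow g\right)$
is always true.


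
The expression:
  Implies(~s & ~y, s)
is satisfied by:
  {y: True, s: True}
  {y: True, s: False}
  {s: True, y: False}


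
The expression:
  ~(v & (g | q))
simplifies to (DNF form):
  ~v | (~g & ~q)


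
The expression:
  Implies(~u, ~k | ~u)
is always true.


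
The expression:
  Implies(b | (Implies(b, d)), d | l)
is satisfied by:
  {d: True, l: True}
  {d: True, l: False}
  {l: True, d: False}


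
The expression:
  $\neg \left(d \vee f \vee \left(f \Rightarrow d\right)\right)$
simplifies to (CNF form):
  $\text{False}$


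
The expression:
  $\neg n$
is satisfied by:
  {n: False}


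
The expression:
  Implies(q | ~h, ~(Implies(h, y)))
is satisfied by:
  {h: True, q: False, y: False}
  {h: True, y: True, q: False}
  {h: True, q: True, y: False}


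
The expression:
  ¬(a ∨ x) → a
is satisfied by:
  {a: True, x: True}
  {a: True, x: False}
  {x: True, a: False}


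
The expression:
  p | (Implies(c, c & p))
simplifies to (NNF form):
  p | ~c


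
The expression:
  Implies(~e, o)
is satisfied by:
  {o: True, e: True}
  {o: True, e: False}
  {e: True, o: False}


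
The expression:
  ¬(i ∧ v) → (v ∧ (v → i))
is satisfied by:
  {i: True, v: True}


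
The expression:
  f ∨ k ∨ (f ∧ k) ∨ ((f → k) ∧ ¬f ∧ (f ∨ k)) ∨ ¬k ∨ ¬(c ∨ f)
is always true.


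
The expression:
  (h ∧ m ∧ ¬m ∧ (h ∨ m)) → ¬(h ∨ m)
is always true.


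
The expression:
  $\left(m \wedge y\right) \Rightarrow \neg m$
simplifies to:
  $\neg m \vee \neg y$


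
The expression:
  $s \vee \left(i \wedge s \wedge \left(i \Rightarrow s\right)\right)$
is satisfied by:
  {s: True}


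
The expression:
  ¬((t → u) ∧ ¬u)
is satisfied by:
  {t: True, u: True}
  {t: True, u: False}
  {u: True, t: False}


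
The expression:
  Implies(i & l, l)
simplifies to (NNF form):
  True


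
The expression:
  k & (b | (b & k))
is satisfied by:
  {b: True, k: True}


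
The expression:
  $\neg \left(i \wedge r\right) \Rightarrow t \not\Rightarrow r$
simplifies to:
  $\left(i \wedge r\right) \vee \left(t \wedge \neg r\right)$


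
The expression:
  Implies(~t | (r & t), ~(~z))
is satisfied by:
  {z: True, t: True, r: False}
  {z: True, t: False, r: False}
  {r: True, z: True, t: True}
  {r: True, z: True, t: False}
  {t: True, r: False, z: False}


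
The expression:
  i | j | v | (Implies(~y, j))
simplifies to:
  i | j | v | y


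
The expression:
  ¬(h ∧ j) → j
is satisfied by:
  {j: True}


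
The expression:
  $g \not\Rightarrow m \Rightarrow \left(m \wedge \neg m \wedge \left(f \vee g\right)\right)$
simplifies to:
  $m \vee \neg g$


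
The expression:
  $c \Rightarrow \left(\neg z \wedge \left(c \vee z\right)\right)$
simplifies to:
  $\neg c \vee \neg z$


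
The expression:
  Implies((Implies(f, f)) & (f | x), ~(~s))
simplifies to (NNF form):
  s | (~f & ~x)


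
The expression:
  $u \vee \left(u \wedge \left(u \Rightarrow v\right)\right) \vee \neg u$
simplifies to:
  $\text{True}$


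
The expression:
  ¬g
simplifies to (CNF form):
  ¬g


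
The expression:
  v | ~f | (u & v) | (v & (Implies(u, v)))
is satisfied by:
  {v: True, f: False}
  {f: False, v: False}
  {f: True, v: True}


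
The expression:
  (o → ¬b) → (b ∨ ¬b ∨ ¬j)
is always true.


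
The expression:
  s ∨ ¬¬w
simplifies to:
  s ∨ w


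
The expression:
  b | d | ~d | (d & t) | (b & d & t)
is always true.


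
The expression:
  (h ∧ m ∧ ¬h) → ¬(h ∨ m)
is always true.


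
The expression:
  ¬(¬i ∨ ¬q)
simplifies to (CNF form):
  i ∧ q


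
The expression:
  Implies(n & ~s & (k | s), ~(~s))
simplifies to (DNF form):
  s | ~k | ~n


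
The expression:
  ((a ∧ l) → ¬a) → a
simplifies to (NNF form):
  a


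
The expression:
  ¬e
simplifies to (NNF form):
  ¬e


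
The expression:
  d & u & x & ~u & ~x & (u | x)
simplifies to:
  False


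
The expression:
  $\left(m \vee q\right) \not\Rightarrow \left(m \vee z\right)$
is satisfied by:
  {q: True, z: False, m: False}


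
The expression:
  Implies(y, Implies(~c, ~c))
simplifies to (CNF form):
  True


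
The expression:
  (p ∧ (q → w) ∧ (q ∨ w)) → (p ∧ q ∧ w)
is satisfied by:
  {q: True, p: False, w: False}
  {p: False, w: False, q: False}
  {w: True, q: True, p: False}
  {w: True, p: False, q: False}
  {q: True, p: True, w: False}
  {p: True, q: False, w: False}
  {w: True, p: True, q: True}


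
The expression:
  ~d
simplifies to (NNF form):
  ~d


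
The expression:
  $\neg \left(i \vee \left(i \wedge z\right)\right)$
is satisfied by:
  {i: False}


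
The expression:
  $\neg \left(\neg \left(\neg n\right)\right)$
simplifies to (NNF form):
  $\neg n$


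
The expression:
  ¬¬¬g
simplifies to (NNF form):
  ¬g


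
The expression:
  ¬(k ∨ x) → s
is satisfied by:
  {x: True, k: True, s: True}
  {x: True, k: True, s: False}
  {x: True, s: True, k: False}
  {x: True, s: False, k: False}
  {k: True, s: True, x: False}
  {k: True, s: False, x: False}
  {s: True, k: False, x: False}


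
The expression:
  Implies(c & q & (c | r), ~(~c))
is always true.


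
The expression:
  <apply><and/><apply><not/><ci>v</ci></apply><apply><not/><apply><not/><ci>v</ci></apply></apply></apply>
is never true.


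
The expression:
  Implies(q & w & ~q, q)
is always true.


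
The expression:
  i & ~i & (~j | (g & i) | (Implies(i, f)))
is never true.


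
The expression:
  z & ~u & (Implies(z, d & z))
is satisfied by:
  {z: True, d: True, u: False}


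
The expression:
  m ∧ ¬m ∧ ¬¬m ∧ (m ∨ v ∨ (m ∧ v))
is never true.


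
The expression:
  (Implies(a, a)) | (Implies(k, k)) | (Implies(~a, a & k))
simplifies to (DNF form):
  True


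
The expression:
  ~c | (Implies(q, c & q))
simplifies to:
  True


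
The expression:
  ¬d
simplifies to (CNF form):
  ¬d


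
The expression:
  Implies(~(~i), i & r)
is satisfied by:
  {r: True, i: False}
  {i: False, r: False}
  {i: True, r: True}


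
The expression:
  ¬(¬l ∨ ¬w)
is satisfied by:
  {w: True, l: True}


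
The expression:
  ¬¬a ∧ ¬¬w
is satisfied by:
  {a: True, w: True}


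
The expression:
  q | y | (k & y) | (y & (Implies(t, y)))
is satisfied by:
  {y: True, q: True}
  {y: True, q: False}
  {q: True, y: False}


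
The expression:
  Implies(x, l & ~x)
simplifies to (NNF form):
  ~x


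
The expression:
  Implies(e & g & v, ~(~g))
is always true.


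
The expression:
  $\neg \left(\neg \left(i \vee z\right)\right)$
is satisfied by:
  {i: True, z: True}
  {i: True, z: False}
  {z: True, i: False}


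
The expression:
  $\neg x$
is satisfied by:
  {x: False}


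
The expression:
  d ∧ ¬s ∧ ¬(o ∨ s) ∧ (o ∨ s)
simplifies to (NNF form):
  False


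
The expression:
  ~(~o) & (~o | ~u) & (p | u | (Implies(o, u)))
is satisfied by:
  {p: True, o: True, u: False}


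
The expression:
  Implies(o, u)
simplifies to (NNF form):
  u | ~o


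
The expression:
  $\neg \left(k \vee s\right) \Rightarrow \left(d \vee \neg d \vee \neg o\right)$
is always true.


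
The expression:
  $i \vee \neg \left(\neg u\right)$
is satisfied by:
  {i: True, u: True}
  {i: True, u: False}
  {u: True, i: False}


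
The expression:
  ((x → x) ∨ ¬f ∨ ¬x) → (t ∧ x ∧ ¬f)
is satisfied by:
  {t: True, x: True, f: False}


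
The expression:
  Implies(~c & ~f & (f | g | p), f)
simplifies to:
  c | f | (~g & ~p)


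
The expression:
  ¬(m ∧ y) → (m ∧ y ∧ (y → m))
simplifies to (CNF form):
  m ∧ y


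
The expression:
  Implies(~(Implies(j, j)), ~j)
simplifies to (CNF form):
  True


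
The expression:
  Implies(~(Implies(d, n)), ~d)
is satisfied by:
  {n: True, d: False}
  {d: False, n: False}
  {d: True, n: True}


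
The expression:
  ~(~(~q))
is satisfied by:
  {q: False}


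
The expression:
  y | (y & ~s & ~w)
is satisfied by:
  {y: True}


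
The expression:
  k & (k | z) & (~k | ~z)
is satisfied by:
  {k: True, z: False}


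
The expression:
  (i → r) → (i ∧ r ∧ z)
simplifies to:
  i ∧ (z ∨ ¬r)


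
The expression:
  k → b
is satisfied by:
  {b: True, k: False}
  {k: False, b: False}
  {k: True, b: True}


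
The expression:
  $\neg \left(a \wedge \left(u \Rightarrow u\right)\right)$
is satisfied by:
  {a: False}


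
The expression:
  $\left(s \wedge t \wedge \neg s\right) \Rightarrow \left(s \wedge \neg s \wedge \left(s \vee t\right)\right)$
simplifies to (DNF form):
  $\text{True}$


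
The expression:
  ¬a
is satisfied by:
  {a: False}


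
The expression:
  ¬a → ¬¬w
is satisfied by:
  {a: True, w: True}
  {a: True, w: False}
  {w: True, a: False}


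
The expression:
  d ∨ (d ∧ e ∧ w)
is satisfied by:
  {d: True}


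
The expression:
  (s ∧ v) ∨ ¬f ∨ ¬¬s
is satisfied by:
  {s: True, f: False}
  {f: False, s: False}
  {f: True, s: True}


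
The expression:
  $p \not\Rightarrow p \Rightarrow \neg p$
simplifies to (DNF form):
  $\text{True}$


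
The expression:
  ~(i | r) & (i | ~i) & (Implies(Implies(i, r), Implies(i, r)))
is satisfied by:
  {i: False, r: False}


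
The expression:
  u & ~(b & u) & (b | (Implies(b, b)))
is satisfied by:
  {u: True, b: False}


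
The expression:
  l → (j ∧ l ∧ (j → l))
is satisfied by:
  {j: True, l: False}
  {l: False, j: False}
  {l: True, j: True}


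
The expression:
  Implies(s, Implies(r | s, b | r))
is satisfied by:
  {r: True, b: True, s: False}
  {r: True, s: False, b: False}
  {b: True, s: False, r: False}
  {b: False, s: False, r: False}
  {r: True, b: True, s: True}
  {r: True, s: True, b: False}
  {b: True, s: True, r: False}


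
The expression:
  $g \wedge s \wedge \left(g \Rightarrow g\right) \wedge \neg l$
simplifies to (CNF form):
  $g \wedge s \wedge \neg l$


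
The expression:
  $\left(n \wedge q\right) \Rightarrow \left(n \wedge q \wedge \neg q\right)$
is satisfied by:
  {q: False, n: False}
  {n: True, q: False}
  {q: True, n: False}


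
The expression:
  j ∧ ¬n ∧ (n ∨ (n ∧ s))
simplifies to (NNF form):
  False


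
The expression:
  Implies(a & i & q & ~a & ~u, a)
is always true.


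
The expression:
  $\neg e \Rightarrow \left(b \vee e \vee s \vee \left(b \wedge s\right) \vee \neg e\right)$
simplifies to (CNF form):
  $\text{True}$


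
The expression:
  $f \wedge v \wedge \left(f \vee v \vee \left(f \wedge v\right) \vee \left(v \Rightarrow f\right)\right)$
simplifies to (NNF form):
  $f \wedge v$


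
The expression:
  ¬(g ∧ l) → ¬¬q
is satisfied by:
  {q: True, l: True, g: True}
  {q: True, l: True, g: False}
  {q: True, g: True, l: False}
  {q: True, g: False, l: False}
  {l: True, g: True, q: False}


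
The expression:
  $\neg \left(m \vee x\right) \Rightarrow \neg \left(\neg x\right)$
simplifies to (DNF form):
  $m \vee x$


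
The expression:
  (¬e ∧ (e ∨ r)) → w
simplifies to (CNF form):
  e ∨ w ∨ ¬r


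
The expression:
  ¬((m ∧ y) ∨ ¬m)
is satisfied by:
  {m: True, y: False}


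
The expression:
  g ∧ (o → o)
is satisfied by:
  {g: True}


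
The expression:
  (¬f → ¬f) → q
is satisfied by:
  {q: True}


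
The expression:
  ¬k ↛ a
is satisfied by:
  {a: True, k: False}
  {k: False, a: False}
  {k: True, a: True}


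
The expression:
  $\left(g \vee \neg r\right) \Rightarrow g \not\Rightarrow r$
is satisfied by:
  {g: True, r: False}
  {r: True, g: False}


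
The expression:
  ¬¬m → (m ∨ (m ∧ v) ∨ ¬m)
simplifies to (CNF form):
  True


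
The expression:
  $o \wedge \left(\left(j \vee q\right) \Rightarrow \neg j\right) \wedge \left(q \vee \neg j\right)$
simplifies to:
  $o \wedge \neg j$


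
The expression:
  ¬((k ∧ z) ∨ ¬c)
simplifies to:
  c ∧ (¬k ∨ ¬z)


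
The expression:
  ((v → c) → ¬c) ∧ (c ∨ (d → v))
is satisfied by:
  {v: True, c: False, d: False}
  {v: False, c: False, d: False}
  {d: True, v: True, c: False}


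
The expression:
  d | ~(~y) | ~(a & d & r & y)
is always true.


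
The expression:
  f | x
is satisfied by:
  {x: True, f: True}
  {x: True, f: False}
  {f: True, x: False}


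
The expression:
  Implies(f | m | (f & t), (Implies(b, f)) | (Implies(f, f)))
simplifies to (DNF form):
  True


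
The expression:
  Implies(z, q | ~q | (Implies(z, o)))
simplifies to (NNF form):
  True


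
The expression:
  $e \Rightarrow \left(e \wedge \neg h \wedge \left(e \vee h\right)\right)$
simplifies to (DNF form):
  $\neg e \vee \neg h$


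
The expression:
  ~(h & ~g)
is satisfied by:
  {g: True, h: False}
  {h: False, g: False}
  {h: True, g: True}


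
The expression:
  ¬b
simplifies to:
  ¬b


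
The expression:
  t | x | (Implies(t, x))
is always true.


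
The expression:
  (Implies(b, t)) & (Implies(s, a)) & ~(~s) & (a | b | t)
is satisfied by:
  {a: True, s: True, t: True, b: False}
  {a: True, s: True, t: False, b: False}
  {a: True, s: True, b: True, t: True}


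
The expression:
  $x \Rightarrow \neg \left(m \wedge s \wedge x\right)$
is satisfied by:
  {s: False, m: False, x: False}
  {x: True, s: False, m: False}
  {m: True, s: False, x: False}
  {x: True, m: True, s: False}
  {s: True, x: False, m: False}
  {x: True, s: True, m: False}
  {m: True, s: True, x: False}


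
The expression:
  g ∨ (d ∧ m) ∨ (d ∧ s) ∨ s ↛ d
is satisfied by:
  {m: True, s: True, g: True, d: True}
  {m: True, s: True, g: True, d: False}
  {s: True, g: True, d: True, m: False}
  {s: True, g: True, d: False, m: False}
  {m: True, s: True, d: True, g: False}
  {m: True, s: True, d: False, g: False}
  {s: True, d: True, g: False, m: False}
  {s: True, d: False, g: False, m: False}
  {m: True, g: True, d: True, s: False}
  {m: True, g: True, d: False, s: False}
  {g: True, d: True, s: False, m: False}
  {g: True, s: False, d: False, m: False}
  {m: True, d: True, s: False, g: False}


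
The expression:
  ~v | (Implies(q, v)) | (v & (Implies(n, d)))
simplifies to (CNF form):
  True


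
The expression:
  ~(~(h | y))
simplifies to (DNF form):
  h | y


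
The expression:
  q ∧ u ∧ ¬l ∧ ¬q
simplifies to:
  False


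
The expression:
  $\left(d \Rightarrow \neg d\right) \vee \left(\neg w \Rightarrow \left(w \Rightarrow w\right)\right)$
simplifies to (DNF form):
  $\text{True}$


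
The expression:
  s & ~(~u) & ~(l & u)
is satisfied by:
  {s: True, u: True, l: False}


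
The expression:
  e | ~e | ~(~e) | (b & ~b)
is always true.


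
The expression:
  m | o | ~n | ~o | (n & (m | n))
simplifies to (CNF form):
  True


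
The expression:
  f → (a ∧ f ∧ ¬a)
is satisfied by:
  {f: False}


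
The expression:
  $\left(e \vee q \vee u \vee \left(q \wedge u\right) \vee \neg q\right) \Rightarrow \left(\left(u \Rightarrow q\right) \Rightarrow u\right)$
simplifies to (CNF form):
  $u$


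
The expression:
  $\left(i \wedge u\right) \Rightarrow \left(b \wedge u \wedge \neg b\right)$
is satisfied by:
  {u: False, i: False}
  {i: True, u: False}
  {u: True, i: False}


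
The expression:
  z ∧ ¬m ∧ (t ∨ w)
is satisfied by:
  {t: True, w: True, z: True, m: False}
  {t: True, z: True, w: False, m: False}
  {w: True, z: True, t: False, m: False}


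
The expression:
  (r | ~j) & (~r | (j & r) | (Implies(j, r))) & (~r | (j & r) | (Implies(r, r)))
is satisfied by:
  {r: True, j: False}
  {j: False, r: False}
  {j: True, r: True}


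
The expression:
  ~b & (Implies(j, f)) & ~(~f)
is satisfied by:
  {f: True, b: False}


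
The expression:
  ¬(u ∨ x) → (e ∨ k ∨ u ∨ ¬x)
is always true.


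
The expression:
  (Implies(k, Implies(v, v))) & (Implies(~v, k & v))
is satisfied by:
  {v: True}


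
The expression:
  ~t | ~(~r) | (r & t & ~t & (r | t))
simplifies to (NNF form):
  r | ~t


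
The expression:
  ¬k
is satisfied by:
  {k: False}


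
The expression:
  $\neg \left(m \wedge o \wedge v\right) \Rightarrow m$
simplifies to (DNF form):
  $m$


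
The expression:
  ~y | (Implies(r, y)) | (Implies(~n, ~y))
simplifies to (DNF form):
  True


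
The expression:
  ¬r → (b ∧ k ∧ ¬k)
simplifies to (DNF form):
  r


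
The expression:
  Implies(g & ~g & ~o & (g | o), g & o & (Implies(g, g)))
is always true.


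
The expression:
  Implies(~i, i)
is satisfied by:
  {i: True}


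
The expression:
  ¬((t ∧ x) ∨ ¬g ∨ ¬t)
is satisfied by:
  {t: True, g: True, x: False}


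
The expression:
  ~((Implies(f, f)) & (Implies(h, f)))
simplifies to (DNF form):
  h & ~f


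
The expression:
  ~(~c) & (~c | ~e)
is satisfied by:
  {c: True, e: False}


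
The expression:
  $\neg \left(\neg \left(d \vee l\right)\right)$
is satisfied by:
  {d: True, l: True}
  {d: True, l: False}
  {l: True, d: False}


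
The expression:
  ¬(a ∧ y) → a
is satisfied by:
  {a: True}


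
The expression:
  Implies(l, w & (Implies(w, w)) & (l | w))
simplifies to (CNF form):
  w | ~l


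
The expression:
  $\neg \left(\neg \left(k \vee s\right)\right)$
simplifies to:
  $k \vee s$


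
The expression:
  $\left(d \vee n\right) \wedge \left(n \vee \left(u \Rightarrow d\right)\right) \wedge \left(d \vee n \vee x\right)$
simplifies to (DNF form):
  $d \vee n$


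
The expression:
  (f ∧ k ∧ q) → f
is always true.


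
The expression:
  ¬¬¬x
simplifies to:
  ¬x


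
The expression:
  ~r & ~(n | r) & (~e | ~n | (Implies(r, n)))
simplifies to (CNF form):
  ~n & ~r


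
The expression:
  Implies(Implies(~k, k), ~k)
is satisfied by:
  {k: False}


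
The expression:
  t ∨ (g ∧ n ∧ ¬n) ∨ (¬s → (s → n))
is always true.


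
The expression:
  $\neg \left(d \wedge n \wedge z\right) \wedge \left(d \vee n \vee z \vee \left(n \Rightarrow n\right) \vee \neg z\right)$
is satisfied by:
  {z: False, d: False, n: False}
  {n: True, z: False, d: False}
  {d: True, z: False, n: False}
  {n: True, d: True, z: False}
  {z: True, n: False, d: False}
  {n: True, z: True, d: False}
  {d: True, z: True, n: False}


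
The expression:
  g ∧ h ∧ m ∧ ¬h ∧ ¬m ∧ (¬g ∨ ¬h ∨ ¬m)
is never true.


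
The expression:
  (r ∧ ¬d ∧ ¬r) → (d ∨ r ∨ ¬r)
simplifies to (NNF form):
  True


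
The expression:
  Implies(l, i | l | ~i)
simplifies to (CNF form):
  True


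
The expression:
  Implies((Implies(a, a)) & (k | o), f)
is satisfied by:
  {f: True, o: False, k: False}
  {k: True, f: True, o: False}
  {f: True, o: True, k: False}
  {k: True, f: True, o: True}
  {k: False, o: False, f: False}


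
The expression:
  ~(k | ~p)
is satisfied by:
  {p: True, k: False}


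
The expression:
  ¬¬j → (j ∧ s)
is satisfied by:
  {s: True, j: False}
  {j: False, s: False}
  {j: True, s: True}


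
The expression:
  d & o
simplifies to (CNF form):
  d & o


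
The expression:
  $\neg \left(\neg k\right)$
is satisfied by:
  {k: True}


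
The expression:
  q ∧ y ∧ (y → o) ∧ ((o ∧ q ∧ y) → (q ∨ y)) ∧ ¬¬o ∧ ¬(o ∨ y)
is never true.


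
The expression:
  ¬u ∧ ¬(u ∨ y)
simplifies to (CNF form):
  ¬u ∧ ¬y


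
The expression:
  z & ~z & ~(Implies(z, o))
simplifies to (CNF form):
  False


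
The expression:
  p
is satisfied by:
  {p: True}


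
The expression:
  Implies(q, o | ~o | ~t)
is always true.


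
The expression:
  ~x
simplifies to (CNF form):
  ~x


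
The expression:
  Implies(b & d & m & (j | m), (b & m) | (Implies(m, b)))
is always true.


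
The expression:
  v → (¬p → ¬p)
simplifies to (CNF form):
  True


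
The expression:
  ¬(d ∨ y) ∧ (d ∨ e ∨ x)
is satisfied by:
  {x: True, e: True, d: False, y: False}
  {x: True, d: False, y: False, e: False}
  {e: True, d: False, y: False, x: False}


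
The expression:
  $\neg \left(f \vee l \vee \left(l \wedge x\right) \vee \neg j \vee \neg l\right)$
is never true.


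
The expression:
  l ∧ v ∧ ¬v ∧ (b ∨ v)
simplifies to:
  False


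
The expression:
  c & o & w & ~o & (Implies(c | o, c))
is never true.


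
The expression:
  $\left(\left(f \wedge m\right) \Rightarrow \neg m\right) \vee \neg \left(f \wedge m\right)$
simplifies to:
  $\neg f \vee \neg m$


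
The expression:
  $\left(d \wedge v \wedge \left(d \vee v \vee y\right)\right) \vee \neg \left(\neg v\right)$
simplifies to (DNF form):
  $v$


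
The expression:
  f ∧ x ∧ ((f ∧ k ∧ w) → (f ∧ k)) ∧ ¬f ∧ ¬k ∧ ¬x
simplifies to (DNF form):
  False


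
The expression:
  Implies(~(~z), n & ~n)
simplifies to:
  ~z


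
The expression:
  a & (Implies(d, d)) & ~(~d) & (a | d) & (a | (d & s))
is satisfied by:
  {a: True, d: True}


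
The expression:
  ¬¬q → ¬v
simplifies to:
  ¬q ∨ ¬v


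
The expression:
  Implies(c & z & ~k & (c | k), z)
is always true.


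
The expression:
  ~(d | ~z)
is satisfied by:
  {z: True, d: False}


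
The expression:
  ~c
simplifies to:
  ~c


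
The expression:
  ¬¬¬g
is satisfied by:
  {g: False}


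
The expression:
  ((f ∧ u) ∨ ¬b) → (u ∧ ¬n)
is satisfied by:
  {b: True, f: False, u: False, n: False}
  {b: True, n: True, f: False, u: False}
  {b: True, u: True, f: False, n: False}
  {b: True, n: True, u: True, f: False}
  {b: True, f: True, u: False, n: False}
  {b: True, n: True, f: True, u: False}
  {b: True, u: True, f: True, n: False}
  {u: True, n: False, f: False, b: False}
  {u: True, f: True, n: False, b: False}


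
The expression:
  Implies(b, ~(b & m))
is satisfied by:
  {m: False, b: False}
  {b: True, m: False}
  {m: True, b: False}


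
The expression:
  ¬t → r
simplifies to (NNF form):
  r ∨ t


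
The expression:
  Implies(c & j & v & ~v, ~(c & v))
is always true.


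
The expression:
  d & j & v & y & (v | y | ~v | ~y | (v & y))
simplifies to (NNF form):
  d & j & v & y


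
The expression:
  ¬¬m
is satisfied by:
  {m: True}


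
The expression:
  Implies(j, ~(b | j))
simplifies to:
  ~j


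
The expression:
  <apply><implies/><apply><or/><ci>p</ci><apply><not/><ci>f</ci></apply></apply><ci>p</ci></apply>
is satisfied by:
  {p: True, f: True}
  {p: True, f: False}
  {f: True, p: False}


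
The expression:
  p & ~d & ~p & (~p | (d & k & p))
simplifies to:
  False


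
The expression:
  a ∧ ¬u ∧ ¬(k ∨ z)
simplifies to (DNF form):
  a ∧ ¬k ∧ ¬u ∧ ¬z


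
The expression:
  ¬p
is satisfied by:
  {p: False}


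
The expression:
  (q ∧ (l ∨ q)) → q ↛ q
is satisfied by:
  {q: False}


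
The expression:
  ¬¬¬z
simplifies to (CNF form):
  ¬z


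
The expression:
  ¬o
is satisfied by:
  {o: False}


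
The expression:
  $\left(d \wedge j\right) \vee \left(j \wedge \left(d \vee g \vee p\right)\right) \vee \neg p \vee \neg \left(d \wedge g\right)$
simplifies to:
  $j \vee \neg d \vee \neg g \vee \neg p$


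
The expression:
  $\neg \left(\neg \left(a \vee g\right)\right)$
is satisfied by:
  {a: True, g: True}
  {a: True, g: False}
  {g: True, a: False}


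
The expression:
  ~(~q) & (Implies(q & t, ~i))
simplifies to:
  q & (~i | ~t)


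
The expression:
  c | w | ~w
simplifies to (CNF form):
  True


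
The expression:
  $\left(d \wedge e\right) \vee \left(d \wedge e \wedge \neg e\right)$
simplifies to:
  $d \wedge e$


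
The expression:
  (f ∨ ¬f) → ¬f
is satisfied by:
  {f: False}


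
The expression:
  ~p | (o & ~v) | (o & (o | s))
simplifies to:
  o | ~p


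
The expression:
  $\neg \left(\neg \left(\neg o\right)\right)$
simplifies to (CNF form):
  $\neg o$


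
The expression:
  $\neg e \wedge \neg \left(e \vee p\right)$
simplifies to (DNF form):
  $\neg e \wedge \neg p$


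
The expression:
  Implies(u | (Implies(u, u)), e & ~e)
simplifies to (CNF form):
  False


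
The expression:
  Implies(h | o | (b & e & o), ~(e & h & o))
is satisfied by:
  {h: False, e: False, o: False}
  {o: True, h: False, e: False}
  {e: True, h: False, o: False}
  {o: True, e: True, h: False}
  {h: True, o: False, e: False}
  {o: True, h: True, e: False}
  {e: True, h: True, o: False}


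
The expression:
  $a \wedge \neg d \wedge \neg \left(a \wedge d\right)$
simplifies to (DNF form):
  $a \wedge \neg d$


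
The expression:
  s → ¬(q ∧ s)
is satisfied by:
  {s: False, q: False}
  {q: True, s: False}
  {s: True, q: False}


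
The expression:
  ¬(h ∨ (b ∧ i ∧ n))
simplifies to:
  ¬h ∧ (¬b ∨ ¬i ∨ ¬n)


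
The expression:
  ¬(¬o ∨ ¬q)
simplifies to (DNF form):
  o ∧ q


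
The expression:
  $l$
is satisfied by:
  {l: True}


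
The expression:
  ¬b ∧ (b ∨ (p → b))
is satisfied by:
  {p: False, b: False}


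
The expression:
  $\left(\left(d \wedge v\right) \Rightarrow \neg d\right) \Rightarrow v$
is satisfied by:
  {v: True}


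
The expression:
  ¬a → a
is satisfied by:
  {a: True}


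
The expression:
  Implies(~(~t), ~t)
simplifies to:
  ~t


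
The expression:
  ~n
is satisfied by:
  {n: False}


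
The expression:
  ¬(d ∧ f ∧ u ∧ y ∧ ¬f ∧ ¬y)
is always true.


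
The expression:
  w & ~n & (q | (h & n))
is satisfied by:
  {w: True, q: True, n: False}


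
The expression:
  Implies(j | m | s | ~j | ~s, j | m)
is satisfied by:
  {m: True, j: True}
  {m: True, j: False}
  {j: True, m: False}


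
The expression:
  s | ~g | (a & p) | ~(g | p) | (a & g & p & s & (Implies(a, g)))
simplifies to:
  s | ~g | (a & p)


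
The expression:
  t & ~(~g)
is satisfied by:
  {t: True, g: True}


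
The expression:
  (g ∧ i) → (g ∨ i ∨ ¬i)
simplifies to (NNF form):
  True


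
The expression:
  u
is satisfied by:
  {u: True}


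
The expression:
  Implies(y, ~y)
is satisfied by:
  {y: False}


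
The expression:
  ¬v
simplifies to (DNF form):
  ¬v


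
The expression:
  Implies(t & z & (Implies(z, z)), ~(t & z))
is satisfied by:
  {t: False, z: False}
  {z: True, t: False}
  {t: True, z: False}


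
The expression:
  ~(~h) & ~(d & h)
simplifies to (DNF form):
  h & ~d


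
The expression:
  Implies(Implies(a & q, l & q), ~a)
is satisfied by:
  {q: True, a: False, l: False}
  {q: False, a: False, l: False}
  {l: True, q: True, a: False}
  {l: True, q: False, a: False}
  {a: True, q: True, l: False}


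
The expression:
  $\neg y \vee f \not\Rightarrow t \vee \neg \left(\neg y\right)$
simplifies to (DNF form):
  $\text{True}$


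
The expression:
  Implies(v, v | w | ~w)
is always true.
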